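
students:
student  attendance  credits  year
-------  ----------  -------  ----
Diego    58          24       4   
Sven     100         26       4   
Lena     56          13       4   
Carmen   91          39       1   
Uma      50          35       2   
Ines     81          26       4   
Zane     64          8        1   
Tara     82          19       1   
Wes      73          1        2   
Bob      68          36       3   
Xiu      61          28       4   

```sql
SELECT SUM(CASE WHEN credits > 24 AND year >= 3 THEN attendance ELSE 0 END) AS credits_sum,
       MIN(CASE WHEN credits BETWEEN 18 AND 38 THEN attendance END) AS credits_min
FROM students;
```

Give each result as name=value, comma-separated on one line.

credits_sum=310, credits_min=50

[credits_sum: credits > 24 AND year >= 3]
student=Diego: ✗
student=Sven: ✓ → 100
student=Lena: ✗
student=Carmen: ✗
student=Uma: ✗
student=Ines: ✓ → 81
student=Zane: ✗
student=Tara: ✗
student=Wes: ✗
student=Bob: ✓ → 68
student=Xiu: ✓ → 61
credits_sum = 100 + 81 + 68 + 61 = 310
—
[credits_min: credits BETWEEN 18 AND 38]
student=Diego: ✓ → 58
student=Sven: ✓ → 100
student=Lena: ✗
student=Carmen: ✗
student=Uma: ✓ → 50
student=Ines: ✓ → 81
student=Zane: ✗
student=Tara: ✓ → 82
student=Wes: ✗
student=Bob: ✓ → 68
student=Xiu: ✓ → 61
credits_min = MIN(58, 100, 50, 81, 82, 68, 61) = 50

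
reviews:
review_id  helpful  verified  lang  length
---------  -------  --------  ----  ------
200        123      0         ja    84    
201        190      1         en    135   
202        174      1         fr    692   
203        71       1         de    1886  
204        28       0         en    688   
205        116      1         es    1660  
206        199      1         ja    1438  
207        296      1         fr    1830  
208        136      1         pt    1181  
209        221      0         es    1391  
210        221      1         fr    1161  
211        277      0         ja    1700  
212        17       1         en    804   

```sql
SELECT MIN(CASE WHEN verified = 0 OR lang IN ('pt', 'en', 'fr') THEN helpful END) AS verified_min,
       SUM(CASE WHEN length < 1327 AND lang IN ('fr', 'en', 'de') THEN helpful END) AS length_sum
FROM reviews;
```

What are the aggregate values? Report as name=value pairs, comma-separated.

[verified_min: verified = 0 OR lang IN ('pt', 'en', 'fr')]
review_id=200: ✓ → 123
review_id=201: ✓ → 190
review_id=202: ✓ → 174
review_id=203: ✗
review_id=204: ✓ → 28
review_id=205: ✗
review_id=206: ✗
review_id=207: ✓ → 296
review_id=208: ✓ → 136
review_id=209: ✓ → 221
review_id=210: ✓ → 221
review_id=211: ✓ → 277
review_id=212: ✓ → 17
verified_min = MIN(123, 190, 174, 28, 296, 136, 221, 221, 277, 17) = 17
—
[length_sum: length < 1327 AND lang IN ('fr', 'en', 'de')]
review_id=200: ✗
review_id=201: ✓ → 190
review_id=202: ✓ → 174
review_id=203: ✗
review_id=204: ✓ → 28
review_id=205: ✗
review_id=206: ✗
review_id=207: ✗
review_id=208: ✗
review_id=209: ✗
review_id=210: ✓ → 221
review_id=211: ✗
review_id=212: ✓ → 17
length_sum = 190 + 174 + 28 + 221 + 17 = 630

verified_min=17, length_sum=630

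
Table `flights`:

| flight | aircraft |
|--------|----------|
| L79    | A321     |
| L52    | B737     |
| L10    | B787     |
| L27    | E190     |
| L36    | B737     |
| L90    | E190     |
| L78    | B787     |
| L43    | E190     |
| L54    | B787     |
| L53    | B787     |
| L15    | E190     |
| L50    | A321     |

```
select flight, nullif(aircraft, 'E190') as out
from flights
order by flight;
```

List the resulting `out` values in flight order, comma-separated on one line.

B787, NULL, NULL, B737, NULL, A321, B737, B787, B787, B787, A321, NULL

flight=L10: aircraft=B787 vs E190: differ → B787
flight=L15: aircraft=E190 vs E190: equal → NULL
flight=L27: aircraft=E190 vs E190: equal → NULL
flight=L36: aircraft=B737 vs E190: differ → B737
flight=L43: aircraft=E190 vs E190: equal → NULL
flight=L50: aircraft=A321 vs E190: differ → A321
flight=L52: aircraft=B737 vs E190: differ → B737
flight=L53: aircraft=B787 vs E190: differ → B787
flight=L54: aircraft=B787 vs E190: differ → B787
flight=L78: aircraft=B787 vs E190: differ → B787
flight=L79: aircraft=A321 vs E190: differ → A321
flight=L90: aircraft=E190 vs E190: equal → NULL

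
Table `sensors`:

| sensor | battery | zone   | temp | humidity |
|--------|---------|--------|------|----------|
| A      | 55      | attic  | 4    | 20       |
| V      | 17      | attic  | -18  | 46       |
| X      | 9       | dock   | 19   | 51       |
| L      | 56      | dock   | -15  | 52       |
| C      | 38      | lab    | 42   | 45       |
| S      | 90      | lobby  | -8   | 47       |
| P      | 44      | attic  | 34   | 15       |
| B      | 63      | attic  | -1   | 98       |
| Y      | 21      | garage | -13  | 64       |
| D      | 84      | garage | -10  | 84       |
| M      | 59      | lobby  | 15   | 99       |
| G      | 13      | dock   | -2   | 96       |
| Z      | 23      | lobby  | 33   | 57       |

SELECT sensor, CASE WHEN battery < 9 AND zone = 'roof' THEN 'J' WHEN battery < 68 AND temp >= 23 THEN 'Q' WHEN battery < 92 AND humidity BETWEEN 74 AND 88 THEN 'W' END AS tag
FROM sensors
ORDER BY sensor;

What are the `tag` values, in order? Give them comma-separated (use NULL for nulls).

sensor=A: (no match → NULL) → NULL
sensor=B: (no match → NULL) → NULL
sensor=C: battery < 68 AND temp >= 23 → Q
sensor=D: battery < 92 AND humidity BETWEEN 74 AND 88 → W
sensor=G: (no match → NULL) → NULL
sensor=L: (no match → NULL) → NULL
sensor=M: (no match → NULL) → NULL
sensor=P: battery < 68 AND temp >= 23 → Q
sensor=S: (no match → NULL) → NULL
sensor=V: (no match → NULL) → NULL
sensor=X: (no match → NULL) → NULL
sensor=Y: (no match → NULL) → NULL
sensor=Z: battery < 68 AND temp >= 23 → Q

NULL, NULL, Q, W, NULL, NULL, NULL, Q, NULL, NULL, NULL, NULL, Q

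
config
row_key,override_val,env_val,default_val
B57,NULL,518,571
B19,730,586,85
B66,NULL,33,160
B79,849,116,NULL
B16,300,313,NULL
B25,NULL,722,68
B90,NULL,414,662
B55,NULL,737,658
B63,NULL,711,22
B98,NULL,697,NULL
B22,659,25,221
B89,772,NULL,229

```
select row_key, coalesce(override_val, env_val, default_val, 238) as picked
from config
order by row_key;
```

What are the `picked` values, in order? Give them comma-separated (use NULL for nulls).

300, 730, 659, 722, 737, 518, 711, 33, 849, 772, 414, 697

row_key=B16: override_val=300 → 300
row_key=B19: override_val=730 → 730
row_key=B22: override_val=659 → 659
row_key=B25: override_val=NULL, env_val=722 → 722
row_key=B55: override_val=NULL, env_val=737 → 737
row_key=B57: override_val=NULL, env_val=518 → 518
row_key=B63: override_val=NULL, env_val=711 → 711
row_key=B66: override_val=NULL, env_val=33 → 33
row_key=B79: override_val=849 → 849
row_key=B89: override_val=772 → 772
row_key=B90: override_val=NULL, env_val=414 → 414
row_key=B98: override_val=NULL, env_val=697 → 697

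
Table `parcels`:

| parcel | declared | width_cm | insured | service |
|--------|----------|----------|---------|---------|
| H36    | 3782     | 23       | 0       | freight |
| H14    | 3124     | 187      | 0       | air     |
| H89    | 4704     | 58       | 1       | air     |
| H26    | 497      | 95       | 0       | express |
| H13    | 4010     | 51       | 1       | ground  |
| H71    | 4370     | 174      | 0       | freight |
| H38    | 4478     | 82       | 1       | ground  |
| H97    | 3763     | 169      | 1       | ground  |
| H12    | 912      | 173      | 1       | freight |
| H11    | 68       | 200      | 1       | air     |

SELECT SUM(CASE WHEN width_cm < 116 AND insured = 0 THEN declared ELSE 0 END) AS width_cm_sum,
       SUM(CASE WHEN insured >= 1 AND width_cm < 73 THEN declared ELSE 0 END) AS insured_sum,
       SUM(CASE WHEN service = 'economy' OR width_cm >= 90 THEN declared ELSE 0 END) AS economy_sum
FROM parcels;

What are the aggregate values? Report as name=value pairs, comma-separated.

width_cm_sum=4279, insured_sum=8714, economy_sum=12734

[width_cm_sum: width_cm < 116 AND insured = 0]
parcel=H36: ✓ → 3782
parcel=H14: ✗
parcel=H89: ✗
parcel=H26: ✓ → 497
parcel=H13: ✗
parcel=H71: ✗
parcel=H38: ✗
parcel=H97: ✗
parcel=H12: ✗
parcel=H11: ✗
width_cm_sum = 3782 + 497 = 4279
—
[insured_sum: insured >= 1 AND width_cm < 73]
parcel=H36: ✗
parcel=H14: ✗
parcel=H89: ✓ → 4704
parcel=H26: ✗
parcel=H13: ✓ → 4010
parcel=H71: ✗
parcel=H38: ✗
parcel=H97: ✗
parcel=H12: ✗
parcel=H11: ✗
insured_sum = 4704 + 4010 = 8714
—
[economy_sum: service = 'economy' OR width_cm >= 90]
parcel=H36: ✗
parcel=H14: ✓ → 3124
parcel=H89: ✗
parcel=H26: ✓ → 497
parcel=H13: ✗
parcel=H71: ✓ → 4370
parcel=H38: ✗
parcel=H97: ✓ → 3763
parcel=H12: ✓ → 912
parcel=H11: ✓ → 68
economy_sum = 3124 + 497 + 4370 + 3763 + 912 + 68 = 12734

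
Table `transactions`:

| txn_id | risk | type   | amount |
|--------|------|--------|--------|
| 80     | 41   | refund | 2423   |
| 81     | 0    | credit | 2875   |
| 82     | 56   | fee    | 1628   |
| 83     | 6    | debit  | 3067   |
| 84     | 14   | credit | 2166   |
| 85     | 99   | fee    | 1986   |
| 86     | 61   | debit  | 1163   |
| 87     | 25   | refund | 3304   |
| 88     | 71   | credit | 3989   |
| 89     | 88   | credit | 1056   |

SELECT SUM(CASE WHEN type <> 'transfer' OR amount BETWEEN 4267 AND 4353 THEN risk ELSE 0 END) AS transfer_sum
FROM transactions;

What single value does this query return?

txn_id=80: ✓ → 41
txn_id=81: ✓ → 0
txn_id=82: ✓ → 56
txn_id=83: ✓ → 6
txn_id=84: ✓ → 14
txn_id=85: ✓ → 99
txn_id=86: ✓ → 61
txn_id=87: ✓ → 25
txn_id=88: ✓ → 71
txn_id=89: ✓ → 88
transfer_sum = 41 + 56 + 6 + 14 + 99 + 61 + 25 + 71 + 88 = 461

461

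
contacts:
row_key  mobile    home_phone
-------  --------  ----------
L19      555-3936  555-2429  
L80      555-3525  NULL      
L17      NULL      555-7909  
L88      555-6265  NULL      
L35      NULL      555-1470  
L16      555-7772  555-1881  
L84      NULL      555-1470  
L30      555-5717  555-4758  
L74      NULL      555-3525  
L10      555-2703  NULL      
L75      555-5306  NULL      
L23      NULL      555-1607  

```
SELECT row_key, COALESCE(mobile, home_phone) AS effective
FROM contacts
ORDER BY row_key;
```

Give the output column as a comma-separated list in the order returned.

row_key=L10: mobile=555-2703 → 555-2703
row_key=L16: mobile=555-7772 → 555-7772
row_key=L17: mobile=NULL, home_phone=555-7909 → 555-7909
row_key=L19: mobile=555-3936 → 555-3936
row_key=L23: mobile=NULL, home_phone=555-1607 → 555-1607
row_key=L30: mobile=555-5717 → 555-5717
row_key=L35: mobile=NULL, home_phone=555-1470 → 555-1470
row_key=L74: mobile=NULL, home_phone=555-3525 → 555-3525
row_key=L75: mobile=555-5306 → 555-5306
row_key=L80: mobile=555-3525 → 555-3525
row_key=L84: mobile=NULL, home_phone=555-1470 → 555-1470
row_key=L88: mobile=555-6265 → 555-6265

555-2703, 555-7772, 555-7909, 555-3936, 555-1607, 555-5717, 555-1470, 555-3525, 555-5306, 555-3525, 555-1470, 555-6265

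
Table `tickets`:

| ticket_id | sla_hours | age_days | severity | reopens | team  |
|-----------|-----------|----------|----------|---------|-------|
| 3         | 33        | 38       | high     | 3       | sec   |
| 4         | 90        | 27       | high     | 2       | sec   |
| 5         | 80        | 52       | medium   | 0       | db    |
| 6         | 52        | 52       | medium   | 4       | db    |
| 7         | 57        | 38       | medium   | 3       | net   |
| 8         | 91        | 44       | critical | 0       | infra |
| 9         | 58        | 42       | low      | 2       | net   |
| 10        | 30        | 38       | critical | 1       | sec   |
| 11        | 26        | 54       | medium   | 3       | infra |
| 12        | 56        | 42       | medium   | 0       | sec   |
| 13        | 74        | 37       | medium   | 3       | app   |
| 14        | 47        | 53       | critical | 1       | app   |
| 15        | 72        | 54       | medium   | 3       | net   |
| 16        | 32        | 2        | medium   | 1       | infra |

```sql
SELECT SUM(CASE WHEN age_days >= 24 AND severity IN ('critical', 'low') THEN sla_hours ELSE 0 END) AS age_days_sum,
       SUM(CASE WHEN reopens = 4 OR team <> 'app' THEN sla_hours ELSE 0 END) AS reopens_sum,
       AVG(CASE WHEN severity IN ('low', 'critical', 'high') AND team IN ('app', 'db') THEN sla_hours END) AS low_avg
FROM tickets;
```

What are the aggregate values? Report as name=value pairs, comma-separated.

[age_days_sum: age_days >= 24 AND severity IN ('critical', 'low')]
ticket_id=3: ✗
ticket_id=4: ✗
ticket_id=5: ✗
ticket_id=6: ✗
ticket_id=7: ✗
ticket_id=8: ✓ → 91
ticket_id=9: ✓ → 58
ticket_id=10: ✓ → 30
ticket_id=11: ✗
ticket_id=12: ✗
ticket_id=13: ✗
ticket_id=14: ✓ → 47
ticket_id=15: ✗
ticket_id=16: ✗
age_days_sum = 91 + 58 + 30 + 47 = 226
—
[reopens_sum: reopens = 4 OR team <> 'app']
ticket_id=3: ✓ → 33
ticket_id=4: ✓ → 90
ticket_id=5: ✓ → 80
ticket_id=6: ✓ → 52
ticket_id=7: ✓ → 57
ticket_id=8: ✓ → 91
ticket_id=9: ✓ → 58
ticket_id=10: ✓ → 30
ticket_id=11: ✓ → 26
ticket_id=12: ✓ → 56
ticket_id=13: ✗
ticket_id=14: ✗
ticket_id=15: ✓ → 72
ticket_id=16: ✓ → 32
reopens_sum = 33 + 90 + 80 + 52 + 57 + 91 + 58 + 30 + 26 + 56 + 72 + 32 = 677
—
[low_avg: severity IN ('low', 'critical', 'high') AND team IN ('app', 'db')]
ticket_id=3: ✗
ticket_id=4: ✗
ticket_id=5: ✗
ticket_id=6: ✗
ticket_id=7: ✗
ticket_id=8: ✗
ticket_id=9: ✗
ticket_id=10: ✗
ticket_id=11: ✗
ticket_id=12: ✗
ticket_id=13: ✗
ticket_id=14: ✓ → 47
ticket_id=15: ✗
ticket_id=16: ✗
low_avg = 47

age_days_sum=226, reopens_sum=677, low_avg=47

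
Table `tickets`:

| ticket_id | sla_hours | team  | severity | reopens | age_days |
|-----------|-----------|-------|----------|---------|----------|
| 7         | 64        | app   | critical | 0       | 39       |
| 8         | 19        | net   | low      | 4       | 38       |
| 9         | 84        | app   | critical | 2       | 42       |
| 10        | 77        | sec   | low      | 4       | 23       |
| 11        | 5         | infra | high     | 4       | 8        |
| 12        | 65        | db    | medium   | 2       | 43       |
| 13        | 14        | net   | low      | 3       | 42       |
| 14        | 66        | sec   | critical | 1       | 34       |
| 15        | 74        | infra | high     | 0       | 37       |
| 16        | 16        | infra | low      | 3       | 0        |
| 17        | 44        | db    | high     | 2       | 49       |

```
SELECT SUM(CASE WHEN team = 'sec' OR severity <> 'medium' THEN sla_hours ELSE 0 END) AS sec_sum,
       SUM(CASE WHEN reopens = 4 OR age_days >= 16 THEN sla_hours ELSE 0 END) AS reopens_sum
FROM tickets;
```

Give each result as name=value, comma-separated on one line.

sec_sum=463, reopens_sum=512

[sec_sum: team = 'sec' OR severity <> 'medium']
ticket_id=7: ✓ → 64
ticket_id=8: ✓ → 19
ticket_id=9: ✓ → 84
ticket_id=10: ✓ → 77
ticket_id=11: ✓ → 5
ticket_id=12: ✗
ticket_id=13: ✓ → 14
ticket_id=14: ✓ → 66
ticket_id=15: ✓ → 74
ticket_id=16: ✓ → 16
ticket_id=17: ✓ → 44
sec_sum = 64 + 19 + 84 + 77 + 5 + 14 + 66 + 74 + 16 + 44 = 463
—
[reopens_sum: reopens = 4 OR age_days >= 16]
ticket_id=7: ✓ → 64
ticket_id=8: ✓ → 19
ticket_id=9: ✓ → 84
ticket_id=10: ✓ → 77
ticket_id=11: ✓ → 5
ticket_id=12: ✓ → 65
ticket_id=13: ✓ → 14
ticket_id=14: ✓ → 66
ticket_id=15: ✓ → 74
ticket_id=16: ✗
ticket_id=17: ✓ → 44
reopens_sum = 64 + 19 + 84 + 77 + 5 + 65 + 14 + 66 + 74 + 44 = 512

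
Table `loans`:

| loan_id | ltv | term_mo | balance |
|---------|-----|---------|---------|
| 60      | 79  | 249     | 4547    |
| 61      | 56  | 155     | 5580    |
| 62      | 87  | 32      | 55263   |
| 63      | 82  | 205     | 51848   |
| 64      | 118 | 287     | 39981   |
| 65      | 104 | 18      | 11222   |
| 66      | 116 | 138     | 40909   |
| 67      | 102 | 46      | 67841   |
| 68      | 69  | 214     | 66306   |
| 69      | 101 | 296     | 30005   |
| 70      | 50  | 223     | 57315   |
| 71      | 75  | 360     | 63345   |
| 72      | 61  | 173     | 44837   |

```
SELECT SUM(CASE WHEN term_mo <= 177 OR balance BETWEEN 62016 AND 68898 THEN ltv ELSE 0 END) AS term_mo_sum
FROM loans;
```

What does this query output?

loan_id=60: ✗
loan_id=61: ✓ → 56
loan_id=62: ✓ → 87
loan_id=63: ✗
loan_id=64: ✗
loan_id=65: ✓ → 104
loan_id=66: ✓ → 116
loan_id=67: ✓ → 102
loan_id=68: ✓ → 69
loan_id=69: ✗
loan_id=70: ✗
loan_id=71: ✓ → 75
loan_id=72: ✓ → 61
term_mo_sum = 56 + 87 + 104 + 116 + 102 + 69 + 75 + 61 = 670

670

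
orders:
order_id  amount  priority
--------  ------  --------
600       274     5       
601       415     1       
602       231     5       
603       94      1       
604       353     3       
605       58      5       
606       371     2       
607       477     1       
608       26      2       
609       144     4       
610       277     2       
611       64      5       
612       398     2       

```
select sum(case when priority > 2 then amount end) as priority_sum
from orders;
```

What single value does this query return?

order_id=600: ✓ → 274
order_id=601: ✗
order_id=602: ✓ → 231
order_id=603: ✗
order_id=604: ✓ → 353
order_id=605: ✓ → 58
order_id=606: ✗
order_id=607: ✗
order_id=608: ✗
order_id=609: ✓ → 144
order_id=610: ✗
order_id=611: ✓ → 64
order_id=612: ✗
priority_sum = 274 + 231 + 353 + 58 + 144 + 64 = 1124

1124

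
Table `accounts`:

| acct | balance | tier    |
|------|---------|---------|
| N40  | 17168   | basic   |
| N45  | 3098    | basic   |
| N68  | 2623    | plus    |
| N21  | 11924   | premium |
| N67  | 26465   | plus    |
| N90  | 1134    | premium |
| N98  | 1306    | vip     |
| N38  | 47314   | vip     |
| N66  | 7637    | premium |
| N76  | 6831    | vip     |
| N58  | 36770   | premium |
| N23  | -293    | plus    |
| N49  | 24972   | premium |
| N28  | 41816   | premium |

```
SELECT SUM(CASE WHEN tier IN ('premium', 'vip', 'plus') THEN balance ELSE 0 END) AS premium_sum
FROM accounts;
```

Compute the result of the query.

acct=N40: ✗
acct=N45: ✗
acct=N68: ✓ → 2623
acct=N21: ✓ → 11924
acct=N67: ✓ → 26465
acct=N90: ✓ → 1134
acct=N98: ✓ → 1306
acct=N38: ✓ → 47314
acct=N66: ✓ → 7637
acct=N76: ✓ → 6831
acct=N58: ✓ → 36770
acct=N23: ✓ → -293
acct=N49: ✓ → 24972
acct=N28: ✓ → 41816
premium_sum = 2623 + 11924 + 26465 + 1134 + 1306 + 47314 + 7637 + 6831 + 36770 + -293 + 24972 + 41816 = 208499

208499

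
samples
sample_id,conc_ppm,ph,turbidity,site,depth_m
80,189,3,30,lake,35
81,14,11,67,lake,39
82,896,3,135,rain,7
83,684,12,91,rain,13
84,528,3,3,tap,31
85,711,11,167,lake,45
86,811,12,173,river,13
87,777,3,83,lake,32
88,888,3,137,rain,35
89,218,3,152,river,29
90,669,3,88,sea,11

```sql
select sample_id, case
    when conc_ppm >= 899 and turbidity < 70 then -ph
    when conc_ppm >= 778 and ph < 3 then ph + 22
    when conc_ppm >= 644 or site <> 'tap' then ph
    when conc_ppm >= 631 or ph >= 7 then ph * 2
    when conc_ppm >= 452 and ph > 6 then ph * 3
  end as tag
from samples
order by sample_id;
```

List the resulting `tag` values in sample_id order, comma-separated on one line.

3, 11, 3, 12, NULL, 11, 12, 3, 3, 3, 3

sample_id=80: conc_ppm >= 644 or site <> 'tap' → 3
sample_id=81: conc_ppm >= 644 or site <> 'tap' → 11
sample_id=82: conc_ppm >= 644 or site <> 'tap' → 3
sample_id=83: conc_ppm >= 644 or site <> 'tap' → 12
sample_id=84: (no match → NULL) → NULL
sample_id=85: conc_ppm >= 644 or site <> 'tap' → 11
sample_id=86: conc_ppm >= 644 or site <> 'tap' → 12
sample_id=87: conc_ppm >= 644 or site <> 'tap' → 3
sample_id=88: conc_ppm >= 644 or site <> 'tap' → 3
sample_id=89: conc_ppm >= 644 or site <> 'tap' → 3
sample_id=90: conc_ppm >= 644 or site <> 'tap' → 3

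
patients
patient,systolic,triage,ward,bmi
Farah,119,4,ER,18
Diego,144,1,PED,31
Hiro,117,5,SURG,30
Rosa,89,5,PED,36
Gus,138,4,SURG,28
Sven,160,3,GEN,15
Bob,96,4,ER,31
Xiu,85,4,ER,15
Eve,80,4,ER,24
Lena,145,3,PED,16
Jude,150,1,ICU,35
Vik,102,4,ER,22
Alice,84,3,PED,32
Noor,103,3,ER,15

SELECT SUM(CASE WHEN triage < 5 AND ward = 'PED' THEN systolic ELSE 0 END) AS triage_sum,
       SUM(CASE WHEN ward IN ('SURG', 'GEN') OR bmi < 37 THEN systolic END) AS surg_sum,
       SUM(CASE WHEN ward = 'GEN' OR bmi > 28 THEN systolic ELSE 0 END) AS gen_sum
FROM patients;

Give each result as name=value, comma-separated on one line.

[triage_sum: triage < 5 AND ward = 'PED']
patient=Farah: ✗
patient=Diego: ✓ → 144
patient=Hiro: ✗
patient=Rosa: ✗
patient=Gus: ✗
patient=Sven: ✗
patient=Bob: ✗
patient=Xiu: ✗
patient=Eve: ✗
patient=Lena: ✓ → 145
patient=Jude: ✗
patient=Vik: ✗
patient=Alice: ✓ → 84
patient=Noor: ✗
triage_sum = 144 + 145 + 84 = 373
—
[surg_sum: ward IN ('SURG', 'GEN') OR bmi < 37]
patient=Farah: ✓ → 119
patient=Diego: ✓ → 144
patient=Hiro: ✓ → 117
patient=Rosa: ✓ → 89
patient=Gus: ✓ → 138
patient=Sven: ✓ → 160
patient=Bob: ✓ → 96
patient=Xiu: ✓ → 85
patient=Eve: ✓ → 80
patient=Lena: ✓ → 145
patient=Jude: ✓ → 150
patient=Vik: ✓ → 102
patient=Alice: ✓ → 84
patient=Noor: ✓ → 103
surg_sum = 119 + 144 + 117 + 89 + 138 + 160 + 96 + 85 + 80 + 145 + 150 + 102 + 84 + 103 = 1612
—
[gen_sum: ward = 'GEN' OR bmi > 28]
patient=Farah: ✗
patient=Diego: ✓ → 144
patient=Hiro: ✓ → 117
patient=Rosa: ✓ → 89
patient=Gus: ✗
patient=Sven: ✓ → 160
patient=Bob: ✓ → 96
patient=Xiu: ✗
patient=Eve: ✗
patient=Lena: ✗
patient=Jude: ✓ → 150
patient=Vik: ✗
patient=Alice: ✓ → 84
patient=Noor: ✗
gen_sum = 144 + 117 + 89 + 160 + 96 + 150 + 84 = 840

triage_sum=373, surg_sum=1612, gen_sum=840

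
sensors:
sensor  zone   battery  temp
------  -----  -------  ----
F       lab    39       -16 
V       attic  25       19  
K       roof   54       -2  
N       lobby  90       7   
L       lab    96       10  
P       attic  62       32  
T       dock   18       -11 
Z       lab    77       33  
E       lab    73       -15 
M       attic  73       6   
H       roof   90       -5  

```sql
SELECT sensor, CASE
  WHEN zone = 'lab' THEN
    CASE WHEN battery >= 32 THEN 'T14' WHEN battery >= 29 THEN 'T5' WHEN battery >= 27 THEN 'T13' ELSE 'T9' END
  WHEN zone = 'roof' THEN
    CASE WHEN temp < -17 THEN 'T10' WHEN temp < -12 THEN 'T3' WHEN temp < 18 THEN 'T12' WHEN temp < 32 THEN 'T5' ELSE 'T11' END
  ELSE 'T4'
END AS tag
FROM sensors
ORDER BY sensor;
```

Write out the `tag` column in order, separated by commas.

T14, T14, T12, T12, T14, T4, T4, T4, T4, T4, T14

sensor=E: zone='lab' → inner[battery >= 32] → T14
sensor=F: zone='lab' → inner[battery >= 32] → T14
sensor=H: zone='roof' → inner[temp < 18] → T12
sensor=K: zone='roof' → inner[temp < 18] → T12
sensor=L: zone='lab' → inner[battery >= 32] → T14
sensor=M: zone='attic' → outer ELSE → T4
sensor=N: zone='lobby' → outer ELSE → T4
sensor=P: zone='attic' → outer ELSE → T4
sensor=T: zone='dock' → outer ELSE → T4
sensor=V: zone='attic' → outer ELSE → T4
sensor=Z: zone='lab' → inner[battery >= 32] → T14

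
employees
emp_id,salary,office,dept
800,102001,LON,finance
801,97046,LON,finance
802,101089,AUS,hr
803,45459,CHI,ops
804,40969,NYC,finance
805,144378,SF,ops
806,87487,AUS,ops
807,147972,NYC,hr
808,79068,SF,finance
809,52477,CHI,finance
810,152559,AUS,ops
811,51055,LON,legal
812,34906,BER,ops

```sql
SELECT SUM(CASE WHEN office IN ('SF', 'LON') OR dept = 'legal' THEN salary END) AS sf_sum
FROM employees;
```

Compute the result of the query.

emp_id=800: ✓ → 102001
emp_id=801: ✓ → 97046
emp_id=802: ✗
emp_id=803: ✗
emp_id=804: ✗
emp_id=805: ✓ → 144378
emp_id=806: ✗
emp_id=807: ✗
emp_id=808: ✓ → 79068
emp_id=809: ✗
emp_id=810: ✗
emp_id=811: ✓ → 51055
emp_id=812: ✗
sf_sum = 102001 + 97046 + 144378 + 79068 + 51055 = 473548

473548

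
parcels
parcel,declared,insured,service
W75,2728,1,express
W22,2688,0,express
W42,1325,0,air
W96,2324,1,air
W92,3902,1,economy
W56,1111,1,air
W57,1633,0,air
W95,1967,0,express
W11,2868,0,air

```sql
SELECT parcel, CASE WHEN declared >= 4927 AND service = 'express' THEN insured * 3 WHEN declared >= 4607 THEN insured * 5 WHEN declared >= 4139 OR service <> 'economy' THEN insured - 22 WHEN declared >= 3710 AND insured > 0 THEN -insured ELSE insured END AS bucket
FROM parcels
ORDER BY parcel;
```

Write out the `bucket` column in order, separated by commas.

-22, -22, -22, -21, -22, -21, -1, -22, -21

parcel=W11: declared >= 4139 OR service <> 'economy' → -22
parcel=W22: declared >= 4139 OR service <> 'economy' → -22
parcel=W42: declared >= 4139 OR service <> 'economy' → -22
parcel=W56: declared >= 4139 OR service <> 'economy' → -21
parcel=W57: declared >= 4139 OR service <> 'economy' → -22
parcel=W75: declared >= 4139 OR service <> 'economy' → -21
parcel=W92: declared >= 3710 AND insured > 0 → -1
parcel=W95: declared >= 4139 OR service <> 'economy' → -22
parcel=W96: declared >= 4139 OR service <> 'economy' → -21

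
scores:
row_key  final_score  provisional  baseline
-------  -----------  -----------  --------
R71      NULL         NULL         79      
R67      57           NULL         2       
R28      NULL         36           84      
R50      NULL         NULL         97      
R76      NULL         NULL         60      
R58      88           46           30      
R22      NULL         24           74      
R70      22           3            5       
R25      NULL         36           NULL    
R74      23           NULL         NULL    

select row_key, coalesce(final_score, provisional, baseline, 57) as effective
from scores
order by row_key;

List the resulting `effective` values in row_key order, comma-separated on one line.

24, 36, 36, 97, 88, 57, 22, 79, 23, 60

row_key=R22: final_score=NULL, provisional=24 → 24
row_key=R25: final_score=NULL, provisional=36 → 36
row_key=R28: final_score=NULL, provisional=36 → 36
row_key=R50: final_score=NULL, provisional=NULL, baseline=97 → 97
row_key=R58: final_score=88 → 88
row_key=R67: final_score=57 → 57
row_key=R70: final_score=22 → 22
row_key=R71: final_score=NULL, provisional=NULL, baseline=79 → 79
row_key=R74: final_score=23 → 23
row_key=R76: final_score=NULL, provisional=NULL, baseline=60 → 60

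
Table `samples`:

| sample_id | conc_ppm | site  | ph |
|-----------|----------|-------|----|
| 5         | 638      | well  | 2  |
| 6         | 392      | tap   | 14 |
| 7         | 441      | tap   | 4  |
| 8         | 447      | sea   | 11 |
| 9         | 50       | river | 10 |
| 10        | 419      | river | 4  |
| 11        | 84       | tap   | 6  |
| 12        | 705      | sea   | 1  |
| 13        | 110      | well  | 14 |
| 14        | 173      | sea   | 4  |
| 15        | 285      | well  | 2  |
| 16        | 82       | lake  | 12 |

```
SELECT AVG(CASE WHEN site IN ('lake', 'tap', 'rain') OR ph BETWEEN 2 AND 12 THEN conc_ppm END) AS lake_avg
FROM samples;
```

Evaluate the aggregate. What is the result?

sample_id=5: ✓ → 638
sample_id=6: ✓ → 392
sample_id=7: ✓ → 441
sample_id=8: ✓ → 447
sample_id=9: ✓ → 50
sample_id=10: ✓ → 419
sample_id=11: ✓ → 84
sample_id=12: ✗
sample_id=13: ✗
sample_id=14: ✓ → 173
sample_id=15: ✓ → 285
sample_id=16: ✓ → 82
lake_avg = (638 + 392 + 441 + 447 + 50 + 419 + 84 + 173 + 285 + 82) / 10 = 301.1

301.1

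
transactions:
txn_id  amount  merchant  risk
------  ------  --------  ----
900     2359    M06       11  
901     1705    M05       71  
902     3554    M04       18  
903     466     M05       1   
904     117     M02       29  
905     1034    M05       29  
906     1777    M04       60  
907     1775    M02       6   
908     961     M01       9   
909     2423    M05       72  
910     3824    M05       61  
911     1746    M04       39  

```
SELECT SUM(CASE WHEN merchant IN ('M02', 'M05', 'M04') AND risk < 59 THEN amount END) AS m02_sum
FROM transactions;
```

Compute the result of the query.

8692

txn_id=900: ✗
txn_id=901: ✗
txn_id=902: ✓ → 3554
txn_id=903: ✓ → 466
txn_id=904: ✓ → 117
txn_id=905: ✓ → 1034
txn_id=906: ✗
txn_id=907: ✓ → 1775
txn_id=908: ✗
txn_id=909: ✗
txn_id=910: ✗
txn_id=911: ✓ → 1746
m02_sum = 3554 + 466 + 117 + 1034 + 1775 + 1746 = 8692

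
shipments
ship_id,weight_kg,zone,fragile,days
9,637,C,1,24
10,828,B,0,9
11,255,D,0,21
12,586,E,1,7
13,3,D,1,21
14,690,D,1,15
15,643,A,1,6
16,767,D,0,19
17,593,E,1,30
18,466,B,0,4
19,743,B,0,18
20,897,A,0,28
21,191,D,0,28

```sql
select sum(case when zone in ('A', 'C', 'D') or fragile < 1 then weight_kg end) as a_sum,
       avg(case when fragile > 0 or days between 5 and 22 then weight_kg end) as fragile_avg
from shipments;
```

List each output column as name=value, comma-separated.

[a_sum: zone in ('A', 'C', 'D') or fragile < 1]
ship_id=9: ✓ → 637
ship_id=10: ✓ → 828
ship_id=11: ✓ → 255
ship_id=12: ✗
ship_id=13: ✓ → 3
ship_id=14: ✓ → 690
ship_id=15: ✓ → 643
ship_id=16: ✓ → 767
ship_id=17: ✗
ship_id=18: ✓ → 466
ship_id=19: ✓ → 743
ship_id=20: ✓ → 897
ship_id=21: ✓ → 191
a_sum = 637 + 828 + 255 + 3 + 690 + 643 + 767 + 466 + 743 + 897 + 191 = 6120
—
[fragile_avg: fragile > 0 or days between 5 and 22]
ship_id=9: ✓ → 637
ship_id=10: ✓ → 828
ship_id=11: ✓ → 255
ship_id=12: ✓ → 586
ship_id=13: ✓ → 3
ship_id=14: ✓ → 690
ship_id=15: ✓ → 643
ship_id=16: ✓ → 767
ship_id=17: ✓ → 593
ship_id=18: ✗
ship_id=19: ✓ → 743
ship_id=20: ✗
ship_id=21: ✗
fragile_avg = (637 + 828 + 255 + 586 + 3 + 690 + 643 + 767 + 593 + 743) / 10 = 574.5

a_sum=6120, fragile_avg=574.5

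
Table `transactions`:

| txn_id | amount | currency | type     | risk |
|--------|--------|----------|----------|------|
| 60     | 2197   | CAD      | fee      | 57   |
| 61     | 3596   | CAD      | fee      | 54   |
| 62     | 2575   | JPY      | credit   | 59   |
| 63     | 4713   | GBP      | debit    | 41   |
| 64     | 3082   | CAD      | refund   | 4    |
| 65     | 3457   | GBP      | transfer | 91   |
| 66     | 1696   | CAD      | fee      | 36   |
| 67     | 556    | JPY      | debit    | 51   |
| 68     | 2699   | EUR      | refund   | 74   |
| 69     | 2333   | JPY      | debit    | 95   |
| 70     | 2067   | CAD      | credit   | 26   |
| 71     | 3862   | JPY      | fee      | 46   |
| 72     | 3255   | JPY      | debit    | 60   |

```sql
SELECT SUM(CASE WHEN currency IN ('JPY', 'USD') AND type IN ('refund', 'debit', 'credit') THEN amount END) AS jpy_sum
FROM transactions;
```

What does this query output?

txn_id=60: ✗
txn_id=61: ✗
txn_id=62: ✓ → 2575
txn_id=63: ✗
txn_id=64: ✗
txn_id=65: ✗
txn_id=66: ✗
txn_id=67: ✓ → 556
txn_id=68: ✗
txn_id=69: ✓ → 2333
txn_id=70: ✗
txn_id=71: ✗
txn_id=72: ✓ → 3255
jpy_sum = 2575 + 556 + 2333 + 3255 = 8719

8719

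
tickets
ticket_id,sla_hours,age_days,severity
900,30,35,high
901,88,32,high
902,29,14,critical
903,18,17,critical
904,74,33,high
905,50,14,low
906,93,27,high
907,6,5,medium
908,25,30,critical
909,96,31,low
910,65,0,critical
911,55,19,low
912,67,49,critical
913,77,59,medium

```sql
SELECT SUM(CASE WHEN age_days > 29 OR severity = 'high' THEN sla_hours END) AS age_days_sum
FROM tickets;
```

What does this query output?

ticket_id=900: ✓ → 30
ticket_id=901: ✓ → 88
ticket_id=902: ✗
ticket_id=903: ✗
ticket_id=904: ✓ → 74
ticket_id=905: ✗
ticket_id=906: ✓ → 93
ticket_id=907: ✗
ticket_id=908: ✓ → 25
ticket_id=909: ✓ → 96
ticket_id=910: ✗
ticket_id=911: ✗
ticket_id=912: ✓ → 67
ticket_id=913: ✓ → 77
age_days_sum = 30 + 88 + 74 + 93 + 25 + 96 + 67 + 77 = 550

550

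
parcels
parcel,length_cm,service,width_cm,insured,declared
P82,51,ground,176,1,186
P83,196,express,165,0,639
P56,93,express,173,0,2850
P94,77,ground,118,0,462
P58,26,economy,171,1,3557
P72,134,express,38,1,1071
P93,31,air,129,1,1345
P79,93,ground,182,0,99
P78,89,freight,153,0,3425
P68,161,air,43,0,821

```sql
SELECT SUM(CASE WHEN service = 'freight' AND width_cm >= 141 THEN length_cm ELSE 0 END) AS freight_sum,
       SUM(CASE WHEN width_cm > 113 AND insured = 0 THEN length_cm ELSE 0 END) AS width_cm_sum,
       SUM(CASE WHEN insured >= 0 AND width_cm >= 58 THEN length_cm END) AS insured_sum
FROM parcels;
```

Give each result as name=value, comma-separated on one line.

freight_sum=89, width_cm_sum=548, insured_sum=656

[freight_sum: service = 'freight' AND width_cm >= 141]
parcel=P82: ✗
parcel=P83: ✗
parcel=P56: ✗
parcel=P94: ✗
parcel=P58: ✗
parcel=P72: ✗
parcel=P93: ✗
parcel=P79: ✗
parcel=P78: ✓ → 89
parcel=P68: ✗
freight_sum = 89
—
[width_cm_sum: width_cm > 113 AND insured = 0]
parcel=P82: ✗
parcel=P83: ✓ → 196
parcel=P56: ✓ → 93
parcel=P94: ✓ → 77
parcel=P58: ✗
parcel=P72: ✗
parcel=P93: ✗
parcel=P79: ✓ → 93
parcel=P78: ✓ → 89
parcel=P68: ✗
width_cm_sum = 196 + 93 + 77 + 93 + 89 = 548
—
[insured_sum: insured >= 0 AND width_cm >= 58]
parcel=P82: ✓ → 51
parcel=P83: ✓ → 196
parcel=P56: ✓ → 93
parcel=P94: ✓ → 77
parcel=P58: ✓ → 26
parcel=P72: ✗
parcel=P93: ✓ → 31
parcel=P79: ✓ → 93
parcel=P78: ✓ → 89
parcel=P68: ✗
insured_sum = 51 + 196 + 93 + 77 + 26 + 31 + 93 + 89 = 656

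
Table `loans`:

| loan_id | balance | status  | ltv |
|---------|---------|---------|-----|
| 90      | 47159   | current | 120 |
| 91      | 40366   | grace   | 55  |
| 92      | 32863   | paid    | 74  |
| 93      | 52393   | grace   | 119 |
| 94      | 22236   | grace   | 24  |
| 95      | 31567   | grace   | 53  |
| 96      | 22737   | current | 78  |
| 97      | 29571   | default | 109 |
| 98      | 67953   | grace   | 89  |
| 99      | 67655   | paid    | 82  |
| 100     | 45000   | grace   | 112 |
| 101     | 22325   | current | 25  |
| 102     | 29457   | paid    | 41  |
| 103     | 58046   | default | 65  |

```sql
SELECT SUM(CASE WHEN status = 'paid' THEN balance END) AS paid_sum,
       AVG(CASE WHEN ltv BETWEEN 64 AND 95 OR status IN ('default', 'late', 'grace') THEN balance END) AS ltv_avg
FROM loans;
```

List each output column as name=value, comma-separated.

paid_sum=129975, ltv_avg=42762.4545454545

[paid_sum: status = 'paid']
loan_id=90: ✗
loan_id=91: ✗
loan_id=92: ✓ → 32863
loan_id=93: ✗
loan_id=94: ✗
loan_id=95: ✗
loan_id=96: ✗
loan_id=97: ✗
loan_id=98: ✗
loan_id=99: ✓ → 67655
loan_id=100: ✗
loan_id=101: ✗
loan_id=102: ✓ → 29457
loan_id=103: ✗
paid_sum = 32863 + 67655 + 29457 = 129975
—
[ltv_avg: ltv BETWEEN 64 AND 95 OR status IN ('default', 'late', 'grace')]
loan_id=90: ✗
loan_id=91: ✓ → 40366
loan_id=92: ✓ → 32863
loan_id=93: ✓ → 52393
loan_id=94: ✓ → 22236
loan_id=95: ✓ → 31567
loan_id=96: ✓ → 22737
loan_id=97: ✓ → 29571
loan_id=98: ✓ → 67953
loan_id=99: ✓ → 67655
loan_id=100: ✓ → 45000
loan_id=101: ✗
loan_id=102: ✗
loan_id=103: ✓ → 58046
ltv_avg = (40366 + 32863 + 52393 + 22236 + 31567 + 22737 + 29571 + 67953 + 67655 + 45000 + 58046) / 11 = 42762.4545454545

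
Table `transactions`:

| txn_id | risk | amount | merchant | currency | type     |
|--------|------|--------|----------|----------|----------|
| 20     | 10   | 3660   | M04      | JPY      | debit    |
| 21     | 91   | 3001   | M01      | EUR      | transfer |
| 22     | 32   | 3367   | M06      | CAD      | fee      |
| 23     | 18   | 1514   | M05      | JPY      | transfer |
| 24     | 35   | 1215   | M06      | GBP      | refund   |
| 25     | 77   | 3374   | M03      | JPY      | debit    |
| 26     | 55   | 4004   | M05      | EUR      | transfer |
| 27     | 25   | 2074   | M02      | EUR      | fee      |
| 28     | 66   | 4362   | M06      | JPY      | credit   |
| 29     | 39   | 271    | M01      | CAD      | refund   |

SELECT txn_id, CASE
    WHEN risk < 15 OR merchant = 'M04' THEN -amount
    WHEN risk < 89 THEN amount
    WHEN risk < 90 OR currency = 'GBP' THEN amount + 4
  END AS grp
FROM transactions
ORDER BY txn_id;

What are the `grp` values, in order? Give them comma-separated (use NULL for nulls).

txn_id=20: risk < 15 OR merchant = 'M04' → -3660
txn_id=21: (no match → NULL) → NULL
txn_id=22: risk < 89 → 3367
txn_id=23: risk < 89 → 1514
txn_id=24: risk < 89 → 1215
txn_id=25: risk < 89 → 3374
txn_id=26: risk < 89 → 4004
txn_id=27: risk < 89 → 2074
txn_id=28: risk < 89 → 4362
txn_id=29: risk < 89 → 271

-3660, NULL, 3367, 1514, 1215, 3374, 4004, 2074, 4362, 271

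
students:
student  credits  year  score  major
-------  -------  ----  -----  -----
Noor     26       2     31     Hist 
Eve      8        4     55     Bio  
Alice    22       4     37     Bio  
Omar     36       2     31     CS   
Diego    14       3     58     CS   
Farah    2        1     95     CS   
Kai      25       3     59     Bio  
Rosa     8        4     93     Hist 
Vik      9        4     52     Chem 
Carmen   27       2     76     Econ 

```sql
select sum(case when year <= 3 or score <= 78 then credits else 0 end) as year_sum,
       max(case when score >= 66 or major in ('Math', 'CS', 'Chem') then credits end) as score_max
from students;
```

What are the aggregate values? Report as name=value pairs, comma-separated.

[year_sum: year <= 3 or score <= 78]
student=Noor: ✓ → 26
student=Eve: ✓ → 8
student=Alice: ✓ → 22
student=Omar: ✓ → 36
student=Diego: ✓ → 14
student=Farah: ✓ → 2
student=Kai: ✓ → 25
student=Rosa: ✗
student=Vik: ✓ → 9
student=Carmen: ✓ → 27
year_sum = 26 + 8 + 22 + 36 + 14 + 2 + 25 + 9 + 27 = 169
—
[score_max: score >= 66 or major in ('Math', 'CS', 'Chem')]
student=Noor: ✗
student=Eve: ✗
student=Alice: ✗
student=Omar: ✓ → 36
student=Diego: ✓ → 14
student=Farah: ✓ → 2
student=Kai: ✗
student=Rosa: ✓ → 8
student=Vik: ✓ → 9
student=Carmen: ✓ → 27
score_max = MAX(36, 14, 2, 8, 9, 27) = 36

year_sum=169, score_max=36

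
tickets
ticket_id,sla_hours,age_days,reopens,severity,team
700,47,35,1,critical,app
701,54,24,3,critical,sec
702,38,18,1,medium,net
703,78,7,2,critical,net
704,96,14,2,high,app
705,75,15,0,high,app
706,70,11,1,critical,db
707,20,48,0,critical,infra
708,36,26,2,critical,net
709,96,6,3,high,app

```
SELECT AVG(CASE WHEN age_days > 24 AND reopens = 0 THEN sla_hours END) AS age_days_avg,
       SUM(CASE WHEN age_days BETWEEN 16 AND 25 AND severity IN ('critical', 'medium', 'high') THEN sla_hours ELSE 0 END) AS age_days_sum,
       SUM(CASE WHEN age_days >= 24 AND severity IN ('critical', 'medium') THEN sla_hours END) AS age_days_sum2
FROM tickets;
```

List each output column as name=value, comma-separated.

[age_days_avg: age_days > 24 AND reopens = 0]
ticket_id=700: ✗
ticket_id=701: ✗
ticket_id=702: ✗
ticket_id=703: ✗
ticket_id=704: ✗
ticket_id=705: ✗
ticket_id=706: ✗
ticket_id=707: ✓ → 20
ticket_id=708: ✗
ticket_id=709: ✗
age_days_avg = 20
—
[age_days_sum: age_days BETWEEN 16 AND 25 AND severity IN ('critical', 'medium', 'high')]
ticket_id=700: ✗
ticket_id=701: ✓ → 54
ticket_id=702: ✓ → 38
ticket_id=703: ✗
ticket_id=704: ✗
ticket_id=705: ✗
ticket_id=706: ✗
ticket_id=707: ✗
ticket_id=708: ✗
ticket_id=709: ✗
age_days_sum = 54 + 38 = 92
—
[age_days_sum2: age_days >= 24 AND severity IN ('critical', 'medium')]
ticket_id=700: ✓ → 47
ticket_id=701: ✓ → 54
ticket_id=702: ✗
ticket_id=703: ✗
ticket_id=704: ✗
ticket_id=705: ✗
ticket_id=706: ✗
ticket_id=707: ✓ → 20
ticket_id=708: ✓ → 36
ticket_id=709: ✗
age_days_sum2 = 47 + 54 + 20 + 36 = 157

age_days_avg=20, age_days_sum=92, age_days_sum2=157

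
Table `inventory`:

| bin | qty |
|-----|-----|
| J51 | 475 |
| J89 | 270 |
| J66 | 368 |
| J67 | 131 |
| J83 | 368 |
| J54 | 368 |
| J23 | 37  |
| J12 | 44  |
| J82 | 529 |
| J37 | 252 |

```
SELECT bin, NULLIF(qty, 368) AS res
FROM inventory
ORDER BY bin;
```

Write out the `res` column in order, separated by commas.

44, 37, 252, 475, NULL, NULL, 131, 529, NULL, 270

bin=J12: qty=44 vs 368: differ → 44
bin=J23: qty=37 vs 368: differ → 37
bin=J37: qty=252 vs 368: differ → 252
bin=J51: qty=475 vs 368: differ → 475
bin=J54: qty=368 vs 368: equal → NULL
bin=J66: qty=368 vs 368: equal → NULL
bin=J67: qty=131 vs 368: differ → 131
bin=J82: qty=529 vs 368: differ → 529
bin=J83: qty=368 vs 368: equal → NULL
bin=J89: qty=270 vs 368: differ → 270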